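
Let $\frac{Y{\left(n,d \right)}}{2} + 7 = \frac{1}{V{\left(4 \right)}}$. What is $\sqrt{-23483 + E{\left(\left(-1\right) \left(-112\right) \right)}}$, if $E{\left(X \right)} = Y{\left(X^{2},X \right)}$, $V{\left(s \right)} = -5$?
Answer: $\frac{i \sqrt{587435}}{5} \approx 153.29 i$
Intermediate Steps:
$Y{\left(n,d \right)} = - \frac{72}{5}$ ($Y{\left(n,d \right)} = -14 + \frac{2}{-5} = -14 + 2 \left(- \frac{1}{5}\right) = -14 - \frac{2}{5} = - \frac{72}{5}$)
$E{\left(X \right)} = - \frac{72}{5}$
$\sqrt{-23483 + E{\left(\left(-1\right) \left(-112\right) \right)}} = \sqrt{-23483 - \frac{72}{5}} = \sqrt{- \frac{117487}{5}} = \frac{i \sqrt{587435}}{5}$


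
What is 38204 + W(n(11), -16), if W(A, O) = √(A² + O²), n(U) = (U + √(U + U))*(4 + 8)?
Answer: 38204 + 4*√(1303 + 198*√22) ≈ 38393.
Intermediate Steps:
n(U) = 12*U + 12*√2*√U (n(U) = (U + √(2*U))*12 = (U + √2*√U)*12 = 12*U + 12*√2*√U)
38204 + W(n(11), -16) = 38204 + √((12*11 + 12*√2*√11)² + (-16)²) = 38204 + √((132 + 12*√22)² + 256) = 38204 + √(256 + (132 + 12*√22)²)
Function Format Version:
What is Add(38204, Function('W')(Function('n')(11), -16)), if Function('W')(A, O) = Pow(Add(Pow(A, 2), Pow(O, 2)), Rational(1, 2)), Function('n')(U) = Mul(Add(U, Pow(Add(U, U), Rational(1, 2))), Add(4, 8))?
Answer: Add(38204, Mul(4, Pow(Add(1303, Mul(198, Pow(22, Rational(1, 2)))), Rational(1, 2)))) ≈ 38393.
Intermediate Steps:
Function('n')(U) = Add(Mul(12, U), Mul(12, Pow(2, Rational(1, 2)), Pow(U, Rational(1, 2)))) (Function('n')(U) = Mul(Add(U, Pow(Mul(2, U), Rational(1, 2))), 12) = Mul(Add(U, Mul(Pow(2, Rational(1, 2)), Pow(U, Rational(1, 2)))), 12) = Add(Mul(12, U), Mul(12, Pow(2, Rational(1, 2)), Pow(U, Rational(1, 2)))))
Add(38204, Function('W')(Function('n')(11), -16)) = Add(38204, Pow(Add(Pow(Add(Mul(12, 11), Mul(12, Pow(2, Rational(1, 2)), Pow(11, Rational(1, 2)))), 2), Pow(-16, 2)), Rational(1, 2))) = Add(38204, Pow(Add(Pow(Add(132, Mul(12, Pow(22, Rational(1, 2)))), 2), 256), Rational(1, 2))) = Add(38204, Pow(Add(256, Pow(Add(132, Mul(12, Pow(22, Rational(1, 2)))), 2)), Rational(1, 2)))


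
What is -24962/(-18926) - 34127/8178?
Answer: -220874183/77388414 ≈ -2.8541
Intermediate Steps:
-24962/(-18926) - 34127/8178 = -24962*(-1/18926) - 34127*1/8178 = 12481/9463 - 34127/8178 = -220874183/77388414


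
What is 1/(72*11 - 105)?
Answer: 1/687 ≈ 0.0014556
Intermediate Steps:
1/(72*11 - 105) = 1/(792 - 105) = 1/687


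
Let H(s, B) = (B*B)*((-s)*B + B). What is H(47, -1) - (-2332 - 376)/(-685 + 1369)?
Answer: 8543/171 ≈ 49.959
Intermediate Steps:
H(s, B) = B²*(B - B*s) (H(s, B) = B²*(-B*s + B) = B²*(B - B*s))
H(47, -1) - (-2332 - 376)/(-685 + 1369) = (-1)³*(1 - 1*47) - (-2332 - 376)/(-685 + 1369) = -(1 - 47) - (-2708)/684 = -1*(-46) - (-2708)/684 = 46 - 1*(-677/171) = 46 + 677/171 = 8543/171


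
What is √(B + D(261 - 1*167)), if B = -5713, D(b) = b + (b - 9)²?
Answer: √1606 ≈ 40.075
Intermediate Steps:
D(b) = b + (-9 + b)²
√(B + D(261 - 1*167)) = √(-5713 + ((261 - 1*167) + (-9 + (261 - 1*167))²)) = √(-5713 + ((261 - 167) + (-9 + (261 - 167))²)) = √(-5713 + (94 + (-9 + 94)²)) = √(-5713 + (94 + 85²)) = √(-5713 + (94 + 7225)) = √(-5713 + 7319) = √1606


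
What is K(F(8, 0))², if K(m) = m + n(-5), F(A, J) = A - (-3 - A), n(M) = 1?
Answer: 400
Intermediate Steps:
F(A, J) = 3 + 2*A (F(A, J) = A + (3 + A) = 3 + 2*A)
K(m) = 1 + m (K(m) = m + 1 = 1 + m)
K(F(8, 0))² = (1 + (3 + 2*8))² = (1 + (3 + 16))² = (1 + 19)² = 20² = 400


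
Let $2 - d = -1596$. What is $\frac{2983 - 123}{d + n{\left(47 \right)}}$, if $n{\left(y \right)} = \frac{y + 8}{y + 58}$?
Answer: $\frac{60060}{33569} \approx 1.7892$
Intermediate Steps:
$n{\left(y \right)} = \frac{8 + y}{58 + y}$
$d = 1598$ ($d = 2 - -1596 = 2 + 1596 = 1598$)
$\frac{2983 - 123}{d + n{\left(47 \right)}} = \frac{2983 - 123}{1598 + \frac{8 + 47}{58 + 47}} = \frac{2860}{1598 + \frac{1}{105} \cdot 55} = \frac{2860}{1598 + \frac{11}{21}} = \frac{2860}{\frac{33569}{21}} = 2860 \cdot \frac{21}{33569} = \frac{60060}{33569}$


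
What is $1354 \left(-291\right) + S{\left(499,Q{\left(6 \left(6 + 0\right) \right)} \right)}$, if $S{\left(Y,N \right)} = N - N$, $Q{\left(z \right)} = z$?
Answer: $-394014$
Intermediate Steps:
$S{\left(Y,N \right)} = 0$
$1354 \left(-291\right) + S{\left(499,Q{\left(6 \left(6 + 0\right) \right)} \right)} = 1354 \left(-291\right) + 0 = -394014 + 0 = -394014$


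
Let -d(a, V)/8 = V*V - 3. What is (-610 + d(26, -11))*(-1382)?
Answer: 2147628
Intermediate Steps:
d(a, V) = 24 - 8*V² (d(a, V) = -8*(V*V - 3) = -8*(V² - 3) = -8*(-3 + V²) = 24 - 8*V²)
(-610 + d(26, -11))*(-1382) = (-610 + (24 - 8*(-11)²))*(-1382) = (-610 + (24 - 8*121))*(-1382) = (-610 + (24 - 968))*(-1382) = (-610 - 944)*(-1382) = -1554*(-1382) = 2147628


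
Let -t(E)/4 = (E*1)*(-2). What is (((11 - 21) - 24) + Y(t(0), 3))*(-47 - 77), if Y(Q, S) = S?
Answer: 3844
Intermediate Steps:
t(E) = 8*E (t(E) = -4*E*1*(-2) = -4*E*(-2) = -(-8)*E = 8*E)
(((11 - 21) - 24) + Y(t(0), 3))*(-47 - 77) = (((11 - 21) - 24) + 3)*(-47 - 77) = ((-10 - 24) + 3)*(-124) = (-34 + 3)*(-124) = -31*(-124) = 3844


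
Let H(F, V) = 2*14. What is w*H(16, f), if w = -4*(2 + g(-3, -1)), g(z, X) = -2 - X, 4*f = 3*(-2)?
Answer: -112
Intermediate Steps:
f = -3/2 (f = (3*(-2))/4 = (¼)*(-6) = -3/2 ≈ -1.5000)
H(F, V) = 28
w = -4 (w = -4*(2 + (-2 - 1*(-1))) = -4*(2 + (-2 + 1)) = -4*(2 - 1) = -4*1 = -4)
w*H(16, f) = -4*28 = -112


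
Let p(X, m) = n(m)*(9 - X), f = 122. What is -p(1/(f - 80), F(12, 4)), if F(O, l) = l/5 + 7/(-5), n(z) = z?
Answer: 377/70 ≈ 5.3857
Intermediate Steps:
F(O, l) = -7/5 + l/5 (F(O, l) = l*(⅕) + 7*(-⅕) = l/5 - 7/5 = -7/5 + l/5)
p(X, m) = m*(9 - X)
-p(1/(f - 80), F(12, 4)) = -(-7/5 + (⅕)*4)*(9 - 1/(122 - 80)) = -(-7/5 + ⅘)*(9 - 1/42) = -(-3)*(9 - 1*1/42)/5 = -(-3)*(9 - 1/42)/5 = -(-3)*377/(5*42) = -1*(-377/70) = 377/70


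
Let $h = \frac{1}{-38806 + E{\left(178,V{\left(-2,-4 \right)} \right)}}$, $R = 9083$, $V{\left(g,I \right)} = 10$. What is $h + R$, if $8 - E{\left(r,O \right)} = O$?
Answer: $\frac{352493063}{38808} \approx 9083.0$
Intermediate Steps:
$E{\left(r,O \right)} = 8 - O$
$h = - \frac{1}{38808}$ ($h = \frac{1}{-38806 + \left(8 - 10\right)} = \frac{1}{-38806 - 2} = \frac{1}{-38808} = - \frac{1}{38808} \approx -2.5768 \cdot 10^{-5}$)
$h + R = - \frac{1}{38808} + 9083 = \frac{352493063}{38808}$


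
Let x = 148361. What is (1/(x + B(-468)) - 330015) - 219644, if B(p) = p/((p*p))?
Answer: -38164444214605/69432947 ≈ -5.4966e+5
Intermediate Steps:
B(p) = 1/p (B(p) = p/(p²) = p/p² = 1/p)
(1/(x + B(-468)) - 330015) - 219644 = (1/(148361 + 1/(-468)) - 330015) - 219644 = (1/(148361 - 1/468) - 330015) - 219644 = (1/(69432947/468) - 330015) - 219644 = (468/69432947 - 330015) - 219644 = -22913914003737/69432947 - 219644 = -38164444214605/69432947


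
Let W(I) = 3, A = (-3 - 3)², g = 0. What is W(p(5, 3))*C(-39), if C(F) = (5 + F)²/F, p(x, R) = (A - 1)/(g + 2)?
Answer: -1156/13 ≈ -88.923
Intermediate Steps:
A = 36 (A = (-6)² = 36)
p(x, R) = 35/2 (p(x, R) = (36 - 1)/(0 + 2) = 35/2)
C(F) = (5 + F)²/F
W(p(5, 3))*C(-39) = 3*((5 - 39)²/(-39)) = 3*(-1/39*(-34)²) = 3*(-1/39*1156) = 3*(-1156/39) = -1156/13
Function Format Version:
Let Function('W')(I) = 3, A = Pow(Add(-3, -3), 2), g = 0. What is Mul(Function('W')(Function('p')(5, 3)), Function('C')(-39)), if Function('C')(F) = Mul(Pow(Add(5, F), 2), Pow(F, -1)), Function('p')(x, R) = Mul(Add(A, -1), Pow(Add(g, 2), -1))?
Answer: Rational(-1156, 13) ≈ -88.923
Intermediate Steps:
A = 36 (A = Pow(-6, 2) = 36)
Function('p')(x, R) = Rational(35, 2) (Function('p')(x, R) = Mul(Add(36, -1), Pow(Add(0, 2), -1)) = Mul(35, Pow(2, -1)) = Mul(35, Rational(1, 2)) = Rational(35, 2))
Function('C')(F) = Mul(Pow(F, -1), Pow(Add(5, F), 2))
Mul(Function('W')(Function('p')(5, 3)), Function('C')(-39)) = Mul(3, Mul(Pow(-39, -1), Pow(Add(5, -39), 2))) = Mul(3, Mul(Rational(-1, 39), Pow(-34, 2))) = Mul(3, Mul(Rational(-1, 39), 1156)) = Mul(3, Rational(-1156, 39)) = Rational(-1156, 13)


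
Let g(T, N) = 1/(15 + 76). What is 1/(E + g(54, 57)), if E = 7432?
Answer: 91/676313 ≈ 0.00013455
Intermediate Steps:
g(T, N) = 1/91
1/(E + g(54, 57)) = 1/(7432 + 1/91) = 1/(676313/91) = 91/676313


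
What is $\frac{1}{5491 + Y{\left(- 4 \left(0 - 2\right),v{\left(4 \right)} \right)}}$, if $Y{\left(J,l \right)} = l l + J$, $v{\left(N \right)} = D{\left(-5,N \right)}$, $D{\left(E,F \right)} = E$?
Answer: $\frac{1}{5524} \approx 0.00018103$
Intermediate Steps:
$v{\left(N \right)} = -5$
$Y{\left(J,l \right)} = J + l^{2}$ ($Y{\left(J,l \right)} = l^{2} + J = J + l^{2}$)
$\frac{1}{5491 + Y{\left(- 4 \left(0 - 2\right),v{\left(4 \right)} \right)}} = \frac{1}{5491 + \left(- 4 \left(0 - 2\right) + \left(-5\right)^{2}\right)} = \frac{1}{5491 + \left(\left(-4\right) \left(-2\right) + 25\right)} = \frac{1}{5491 + \left(8 + 25\right)} = \frac{1}{5491 + 33} = \frac{1}{5524}$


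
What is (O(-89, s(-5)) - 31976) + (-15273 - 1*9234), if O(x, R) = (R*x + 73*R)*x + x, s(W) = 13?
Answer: -38060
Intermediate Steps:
O(x, R) = x + x*(73*R + R*x) (O(x, R) = (73*R + R*x)*x + x = x*(73*R + R*x) + x = x + x*(73*R + R*x))
(O(-89, s(-5)) - 31976) + (-15273 - 1*9234) = (-89*(1 + 73*13 + 13*(-89)) - 31976) + (-15273 - 1*9234) = (-89*(1 + 949 - 1157) - 31976) + (-15273 - 9234) = (-89*(-207) - 31976) - 24507 = (18423 - 31976) - 24507 = -13553 - 24507 = -38060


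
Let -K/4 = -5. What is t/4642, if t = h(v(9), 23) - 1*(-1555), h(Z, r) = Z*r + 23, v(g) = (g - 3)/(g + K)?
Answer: 22950/67309 ≈ 0.34096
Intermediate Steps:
K = 20 (K = -4*(-5) = 20)
v(g) = (-3 + g)/(20 + g) (v(g) = (g - 3)/(g + 20) = (-3 + g)/(20 + g))
h(Z, r) = 23 + Z*r
t = 45900/29 (t = (23 + ((-3 + 9)/(20 + 9))*23) - 1*(-1555) = (23 + (6/29)*23) + 1555 = (23 + 138/29) + 1555 = 805/29 + 1555 = 45900/29 ≈ 1582.8)
t/4642 = (45900/29)/4642 = (45900/29)*(1/4642) = 22950/67309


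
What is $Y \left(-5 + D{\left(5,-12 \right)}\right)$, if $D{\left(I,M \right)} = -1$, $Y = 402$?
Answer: $-2412$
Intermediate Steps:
$Y \left(-5 + D{\left(5,-12 \right)}\right) = 402 \left(-5 - 1\right) = 402 \left(-6\right) = -2412$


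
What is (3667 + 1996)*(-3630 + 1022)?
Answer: -14769104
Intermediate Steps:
(3667 + 1996)*(-3630 + 1022) = 5663*(-2608) = -14769104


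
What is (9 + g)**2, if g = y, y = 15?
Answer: 576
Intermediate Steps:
g = 15
(9 + g)**2 = (9 + 15)**2 = 24**2 = 576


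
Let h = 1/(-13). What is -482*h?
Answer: 482/13 ≈ 37.077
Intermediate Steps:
h = -1/13 ≈ -0.076923
-482*h = -482*(-1/13) = 482/13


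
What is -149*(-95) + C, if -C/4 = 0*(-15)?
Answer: 14155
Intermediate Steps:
C = 0 (C = -0*(-15) = -4*0 = 0)
-149*(-95) + C = -149*(-95) + 0 = 14155 + 0 = 14155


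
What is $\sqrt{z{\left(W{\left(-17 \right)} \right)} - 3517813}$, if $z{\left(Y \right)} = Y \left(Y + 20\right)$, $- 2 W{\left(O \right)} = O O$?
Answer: $\frac{i \sqrt{13999291}}{2} \approx 1870.8 i$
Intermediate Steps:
$W{\left(O \right)} = - \frac{O^{2}}{2}$ ($W{\left(O \right)} = - \frac{O O}{2} = - \frac{O^{2}}{2}$)
$z{\left(Y \right)} = Y \left(20 + Y\right)$
$\sqrt{z{\left(W{\left(-17 \right)} \right)} - 3517813} = \sqrt{- \frac{\left(-17\right)^{2}}{2} \left(20 - \frac{\left(-17\right)^{2}}{2}\right) - 3517813} = \sqrt{\left(- \frac{1}{2}\right) 289 \left(20 - \frac{289}{2}\right) - 3517813} = \sqrt{- \frac{289 \left(20 - \frac{289}{2}\right)}{2} - 3517813} = \sqrt{\left(- \frac{289}{2}\right) \left(- \frac{249}{2}\right) - 3517813} = \sqrt{\frac{71961}{4} - 3517813} = \sqrt{- \frac{13999291}{4}} = \frac{i \sqrt{13999291}}{2}$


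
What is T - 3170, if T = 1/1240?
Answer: -3930799/1240 ≈ -3170.0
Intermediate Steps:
T = 1/1240 ≈ 0.00080645
T - 3170 = 1/1240 - 3170 = -3930799/1240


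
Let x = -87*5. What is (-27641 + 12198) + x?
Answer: -15878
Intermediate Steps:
x = -435
(-27641 + 12198) + x = (-27641 + 12198) - 435 = -15443 - 435 = -15878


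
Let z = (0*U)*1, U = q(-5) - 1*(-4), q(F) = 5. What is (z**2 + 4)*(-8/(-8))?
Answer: 4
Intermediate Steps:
U = 9 (U = 5 - 1*(-4) = 5 + 4 = 9)
z = 0 (z = (0*9)*1 = 0*1 = 0)
(z**2 + 4)*(-8/(-8)) = (0**2 + 4)*(-8/(-8)) = (0 + 4)*(-8*(-1/8)) = 4*1 = 4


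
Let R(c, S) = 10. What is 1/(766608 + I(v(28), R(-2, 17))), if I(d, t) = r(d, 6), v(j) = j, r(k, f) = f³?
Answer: 1/766824 ≈ 1.3041e-6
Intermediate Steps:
I(d, t) = 216 (I(d, t) = 6³ = 216)
1/(766608 + I(v(28), R(-2, 17))) = 1/(766608 + 216) = 1/766824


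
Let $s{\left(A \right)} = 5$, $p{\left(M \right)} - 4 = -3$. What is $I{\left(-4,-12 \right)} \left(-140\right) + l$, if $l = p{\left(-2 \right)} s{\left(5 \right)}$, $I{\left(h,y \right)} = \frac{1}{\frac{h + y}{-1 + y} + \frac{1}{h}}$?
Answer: $- \frac{7025}{51} \approx -137.75$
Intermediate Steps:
$p{\left(M \right)} = 1$ ($p{\left(M \right)} = 4 - 3 = 1$)
$I{\left(h,y \right)} = \frac{1}{\frac{1}{h} + \frac{h + y}{-1 + y}}$ ($I{\left(h,y \right)} = \frac{1}{\frac{h + y}{-1 + y} + \frac{1}{h}} = \frac{1}{\frac{1}{h} + \frac{h + y}{-1 + y}}$)
$l = 5$ ($l = 1 \cdot 5 = 5$)
$I{\left(-4,-12 \right)} \left(-140\right) + l = - \frac{4 \left(-1 - 12\right)}{-1 - 12 + \left(-4\right)^{2} - -48} \left(-140\right) + 5 = \left(-4\right) \frac{1}{-1 - 12 + 16 + 48} \left(-13\right) \left(-140\right) + 5 = \left(-4\right) \frac{1}{51} \left(-13\right) \left(-140\right) + 5 = \frac{52}{51} \left(-140\right) + 5 = - \frac{7280}{51} + 5 = - \frac{7025}{51}$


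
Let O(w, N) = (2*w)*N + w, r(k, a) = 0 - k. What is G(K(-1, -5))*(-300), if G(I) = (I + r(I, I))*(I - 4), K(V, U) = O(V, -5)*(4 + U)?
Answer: 0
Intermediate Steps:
r(k, a) = -k
O(w, N) = w + 2*N*w (O(w, N) = 2*N*w + w = w + 2*N*w)
K(V, U) = -9*V*(4 + U) (K(V, U) = (V*(1 + 2*(-5)))*(4 + U) = (V*(1 - 10))*(4 + U) = (V*(-9))*(4 + U) = (-9*V)*(4 + U) = -9*V*(4 + U))
G(I) = 0 (G(I) = (I - I)*(I - 4) = 0*(-4 + I) = 0)
G(K(-1, -5))*(-300) = 0*(-300) = 0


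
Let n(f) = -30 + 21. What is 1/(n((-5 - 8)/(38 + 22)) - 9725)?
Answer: -1/9734 ≈ -0.00010273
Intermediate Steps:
n(f) = -9
1/(n((-5 - 8)/(38 + 22)) - 9725) = 1/(-9 - 9725) = 1/(-9734) = -1/9734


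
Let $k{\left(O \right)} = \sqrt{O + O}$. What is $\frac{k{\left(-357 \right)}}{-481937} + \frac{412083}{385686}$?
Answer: $\frac{6541}{6122} - \frac{i \sqrt{714}}{481937} \approx 1.0684 - 5.5445 \cdot 10^{-5} i$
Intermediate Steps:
$k{\left(O \right)} = \sqrt{2} \sqrt{O}$ ($k{\left(O \right)} = \sqrt{2 O} = \sqrt{2} \sqrt{O}$)
$\frac{k{\left(-357 \right)}}{-481937} + \frac{412083}{385686} = \frac{\sqrt{2} \sqrt{-357}}{-481937} + \frac{412083}{385686} = \sqrt{2} i \sqrt{357} \left(- \frac{1}{481937}\right) + 412083 \cdot \frac{1}{385686} = i \sqrt{714} \left(- \frac{1}{481937}\right) + \frac{6541}{6122} = - \frac{i \sqrt{714}}{481937} + \frac{6541}{6122} = \frac{6541}{6122} - \frac{i \sqrt{714}}{481937}$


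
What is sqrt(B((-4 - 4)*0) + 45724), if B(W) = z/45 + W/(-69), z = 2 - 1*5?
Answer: sqrt(10287885)/15 ≈ 213.83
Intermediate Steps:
z = -3 (z = 2 - 5 = -3)
B(W) = -1/15 - W/69 (B(W) = -3/45 + W/(-69) = -3*1/45 + W*(-1/69) = -1/15 - W/69)
sqrt(B((-4 - 4)*0) + 45724) = sqrt((-1/15 - (-4 - 4)*0/69) + 45724) = sqrt((-1/15 - (-8)*0/69) + 45724) = sqrt((-1/15 - 1/69*0) + 45724) = sqrt((-1/15 + 0) + 45724) = sqrt(-1/15 + 45724) = sqrt(685859/15) = sqrt(10287885)/15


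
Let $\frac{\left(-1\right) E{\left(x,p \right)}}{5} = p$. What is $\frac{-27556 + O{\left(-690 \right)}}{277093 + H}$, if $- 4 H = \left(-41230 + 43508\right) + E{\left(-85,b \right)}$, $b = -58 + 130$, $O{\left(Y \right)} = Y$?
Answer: $- \frac{56492}{553227} \approx -0.10211$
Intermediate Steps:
$b = 72$
$E{\left(x,p \right)} = - 5 p$
$H = - \frac{959}{2}$ ($H = - \frac{\left(-41230 + 43508\right) - 360}{4} = - \frac{2278 - 360}{4} = \left(- \frac{1}{4}\right) 1918 = - \frac{959}{2} \approx -479.5$)
$\frac{-27556 + O{\left(-690 \right)}}{277093 + H} = \frac{-27556 - 690}{277093 - \frac{959}{2}} = - \frac{28246}{\frac{553227}{2}} = \left(-28246\right) \frac{2}{553227} = - \frac{56492}{553227}$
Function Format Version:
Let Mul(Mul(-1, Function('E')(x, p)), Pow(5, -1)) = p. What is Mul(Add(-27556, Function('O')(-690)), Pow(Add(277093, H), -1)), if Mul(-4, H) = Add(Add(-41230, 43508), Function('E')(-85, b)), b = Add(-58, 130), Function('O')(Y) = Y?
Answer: Rational(-56492, 553227) ≈ -0.10211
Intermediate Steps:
b = 72
Function('E')(x, p) = Mul(-5, p)
H = Rational(-959, 2) (H = Mul(Rational(-1, 4), Add(Add(-41230, 43508), Mul(-5, 72))) = Mul(Rational(-1, 4), Add(2278, -360)) = Mul(Rational(-1, 4), 1918) = Rational(-959, 2) ≈ -479.50)
Mul(Add(-27556, Function('O')(-690)), Pow(Add(277093, H), -1)) = Mul(Add(-27556, -690), Pow(Add(277093, Rational(-959, 2)), -1)) = Mul(-28246, Pow(Rational(553227, 2), -1)) = Mul(-28246, Rational(2, 553227)) = Rational(-56492, 553227)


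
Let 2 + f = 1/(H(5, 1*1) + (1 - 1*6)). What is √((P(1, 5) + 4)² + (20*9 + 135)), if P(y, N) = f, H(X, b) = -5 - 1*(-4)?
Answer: √11461/6 ≈ 17.843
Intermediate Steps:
H(X, b) = -1 (H(X, b) = -5 + 4 = -1)
f = -13/6 (f = -2 + 1/(-1 + (1 - 1*6)) = -2 + 1/(-1 + (1 - 6)) = -2 + 1/(-1 - 5) = -2 + 1/(-6) = -2 - ⅙ = -13/6 ≈ -2.1667)
P(y, N) = -13/6
√((P(1, 5) + 4)² + (20*9 + 135)) = √((-13/6 + 4)² + (20*9 + 135)) = √((11/6)² + (180 + 135)) = √(121/36 + 315) = √(11461/36) = √11461/6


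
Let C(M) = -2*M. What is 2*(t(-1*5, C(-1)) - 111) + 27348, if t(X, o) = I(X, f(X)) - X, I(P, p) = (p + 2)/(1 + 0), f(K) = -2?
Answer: 27136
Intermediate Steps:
I(P, p) = 2 + p (I(P, p) = (2 + p)/1 = (2 + p)*1 = 2 + p)
t(X, o) = -X (t(X, o) = (2 - 2) - X = 0 - X = -X)
2*(t(-1*5, C(-1)) - 111) + 27348 = 2*(-(-1)*5 - 111) + 27348 = 2*(-1*(-5) - 111) + 27348 = 2*(5 - 111) + 27348 = 2*(-106) + 27348 = -212 + 27348 = 27136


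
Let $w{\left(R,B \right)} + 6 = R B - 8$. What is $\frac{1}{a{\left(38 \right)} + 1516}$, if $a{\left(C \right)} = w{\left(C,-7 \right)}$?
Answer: $\frac{1}{1236} \approx 0.00080906$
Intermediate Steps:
$w{\left(R,B \right)} = -14 + B R$ ($w{\left(R,B \right)} = -6 + \left(R B - 8\right) = -6 + \left(B R - 8\right) = -6 + \left(-8 + B R\right) = -14 + B R$)
$a{\left(C \right)} = -14 - 7 C$
$\frac{1}{a{\left(38 \right)} + 1516} = \frac{1}{\left(-14 - 266\right) + 1516} = \frac{1}{-280 + 1516} = \frac{1}{1236}$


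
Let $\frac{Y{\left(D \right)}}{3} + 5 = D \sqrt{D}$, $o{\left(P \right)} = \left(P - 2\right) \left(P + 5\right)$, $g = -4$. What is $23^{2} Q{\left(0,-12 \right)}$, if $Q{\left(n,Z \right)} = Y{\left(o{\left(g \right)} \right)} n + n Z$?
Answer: $0$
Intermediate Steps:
$o{\left(P \right)} = \left(-2 + P\right) \left(5 + P\right)$
$Y{\left(D \right)} = -15 + 3 D^{\frac{3}{2}}$ ($Y{\left(D \right)} = -15 + 3 D \sqrt{D} = -15 + 3 D^{\frac{3}{2}}$)
$Q{\left(n,Z \right)} = Z n + n \left(-15 - 18 i \sqrt{6}\right)$ ($Q{\left(n,Z \right)} = \left(-15 + 3 \left(-10 + \left(-4\right)^{2} + 3 \left(-4\right)\right)^{\frac{3}{2}}\right) n + n Z = \left(-15 + 3 \left(-10 + 16 - 12\right)^{\frac{3}{2}}\right) n + Z n = \left(-15 + 3 \left(-6\right)^{\frac{3}{2}}\right) n + Z n = \left(-15 + 3 \left(- 6 i \sqrt{6}\right)\right) n + Z n = \left(-15 - 18 i \sqrt{6}\right) n + Z n = n \left(-15 - 18 i \sqrt{6}\right) + Z n = Z n + n \left(-15 - 18 i \sqrt{6}\right)$)
$23^{2} Q{\left(0,-12 \right)} = 23^{2} \cdot 0 \left(-15 - 12 - 18 i \sqrt{6}\right) = 529 \cdot 0 \left(-27 - 18 i \sqrt{6}\right) = 529 \cdot 0 = 0$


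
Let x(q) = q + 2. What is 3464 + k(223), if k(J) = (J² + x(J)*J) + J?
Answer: 103591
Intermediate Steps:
x(q) = 2 + q
k(J) = J + J² + J*(2 + J) (k(J) = (J² + (2 + J)*J) + J = (J² + J*(2 + J)) + J = J + J² + J*(2 + J))
3464 + k(223) = 3464 + 223*(3 + 2*223) = 3464 + 223*(3 + 446) = 3464 + 223*449 = 3464 + 100127 = 103591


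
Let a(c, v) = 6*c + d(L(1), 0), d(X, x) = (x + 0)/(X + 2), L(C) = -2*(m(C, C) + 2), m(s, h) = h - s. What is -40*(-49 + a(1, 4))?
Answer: 1720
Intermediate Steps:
L(C) = -4 (L(C) = -2*((C - C) + 2) = -2*(0 + 2) = -2*2 = -4)
d(X, x) = x/(2 + X)
a(c, v) = 6*c (a(c, v) = 6*c + 0/(2 - 4) = 6*c + 0/(-2) = 6*c + 0*(-1/2) = 6*c + 0 = 6*c)
-40*(-49 + a(1, 4)) = -40*(-49 + 6*1) = -40*(-49 + 6) = -40*(-43) = 1720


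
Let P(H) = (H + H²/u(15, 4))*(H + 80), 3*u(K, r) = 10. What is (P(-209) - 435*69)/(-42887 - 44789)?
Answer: 16935087/876760 ≈ 19.316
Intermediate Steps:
u(K, r) = 10/3 (u(K, r) = (⅓)*10 = 10/3)
P(H) = (80 + H)*(H + 3*H²/10) (P(H) = (H + H²/(10/3))*(H + 80) = (H + 3*H²/10)*(80 + H) = (80 + H)*(H + 3*H²/10))
(P(-209) - 435*69)/(-42887 - 44789) = ((⅒)*(-209)*(800 + 3*(-209)² + 250*(-209)) - 435*69)/(-42887 - 44789) = ((⅒)*(-209)*(800 + 3*43681 - 52250) - 30015)/(-87676) = ((⅒)*(-209)*(800 + 131043 - 52250) - 30015)*(-1/87676) = ((⅒)*(-209)*79593 - 30015)*(-1/87676) = (-16634937/10 - 30015)*(-1/87676) = -16935087/10*(-1/87676) = 16935087/876760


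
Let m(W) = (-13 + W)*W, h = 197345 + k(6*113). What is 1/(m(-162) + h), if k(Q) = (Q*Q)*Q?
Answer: 1/311891447 ≈ 3.2062e-9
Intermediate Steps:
k(Q) = Q**3 (k(Q) = Q**2*Q = Q**3)
h = 311863097 (h = 197345 + (6*113)**3 = 197345 + 678**3 = 197345 + 311665752 = 311863097)
m(W) = W*(-13 + W)
1/(m(-162) + h) = 1/(-162*(-13 - 162) + 311863097) = 1/(-162*(-175) + 311863097) = 1/(28350 + 311863097) = 1/311891447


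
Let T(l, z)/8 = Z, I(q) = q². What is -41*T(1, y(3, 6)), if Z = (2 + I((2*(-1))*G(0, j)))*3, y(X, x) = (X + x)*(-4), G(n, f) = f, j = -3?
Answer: -37392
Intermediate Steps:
y(X, x) = -4*X - 4*x
Z = 114 (Z = (2 + ((2*(-1))*(-3))²)*3 = (2 + (-2*(-3))²)*3 = (2 + 6²)*3 = (2 + 36)*3 = 38*3 = 114)
T(l, z) = 912 (T(l, z) = 8*114 = 912)
-41*T(1, y(3, 6)) = -41*912 = -37392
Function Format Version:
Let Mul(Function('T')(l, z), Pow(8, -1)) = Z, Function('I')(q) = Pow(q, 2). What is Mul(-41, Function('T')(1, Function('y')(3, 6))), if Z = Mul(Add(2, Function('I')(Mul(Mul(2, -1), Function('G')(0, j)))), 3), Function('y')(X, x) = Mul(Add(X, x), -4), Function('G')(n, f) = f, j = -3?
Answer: -37392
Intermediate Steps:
Function('y')(X, x) = Add(Mul(-4, X), Mul(-4, x))
Z = 114 (Z = Mul(Add(2, Pow(Mul(Mul(2, -1), -3), 2)), 3) = Mul(Add(2, Pow(Mul(-2, -3), 2)), 3) = Mul(Add(2, Pow(6, 2)), 3) = Mul(Add(2, 36), 3) = Mul(38, 3) = 114)
Function('T')(l, z) = 912 (Function('T')(l, z) = Mul(8, 114) = 912)
Mul(-41, Function('T')(1, Function('y')(3, 6))) = Mul(-41, 912) = -37392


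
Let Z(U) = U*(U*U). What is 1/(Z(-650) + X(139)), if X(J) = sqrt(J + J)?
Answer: -137312500/37709445312499861 - sqrt(278)/75418890624999722 ≈ -3.6413e-9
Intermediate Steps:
X(J) = sqrt(2)*sqrt(J) (X(J) = sqrt(2*J) = sqrt(2)*sqrt(J))
Z(U) = U**3 (Z(U) = U*U**2 = U**3)
1/(Z(-650) + X(139)) = 1/((-650)**3 + sqrt(2)*sqrt(139)) = 1/(-274625000 + sqrt(278))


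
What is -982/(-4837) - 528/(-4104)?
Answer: 274336/827127 ≈ 0.33167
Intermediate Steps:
-982/(-4837) - 528/(-4104) = -982*(-1/4837) - 528*(-1/4104) = 982/4837 + 22/171 = 274336/827127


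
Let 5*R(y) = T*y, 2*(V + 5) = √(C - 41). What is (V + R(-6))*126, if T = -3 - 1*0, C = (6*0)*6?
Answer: -882/5 + 63*I*√41 ≈ -176.4 + 403.4*I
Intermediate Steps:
C = 0 (C = 0*6 = 0)
T = -3 (T = -3 + 0 = -3)
V = -5 + I*√41/2 (V = -5 + √(0 - 41)/2 = -5 + √(-41)/2 = -5 + (I*√41)/2 = -5 + I*√41/2 ≈ -5.0 + 3.2016*I)
R(y) = -3*y/5 (R(y) = (-3*y)/5 = -3*y/5)
(V + R(-6))*126 = ((-5 + I*√41/2) - ⅗*(-6))*126 = ((-5 + I*√41/2) + 18/5)*126 = (-7/5 + I*√41/2)*126 = -882/5 + 63*I*√41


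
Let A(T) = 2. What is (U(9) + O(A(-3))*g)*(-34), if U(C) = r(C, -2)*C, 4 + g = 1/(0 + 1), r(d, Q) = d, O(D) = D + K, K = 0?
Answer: -2550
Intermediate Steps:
O(D) = D (O(D) = D + 0 = D)
g = -3 (g = -4 + 1/(0 + 1) = -4 + 1/1 = -4 + 1 = -3)
U(C) = C² (U(C) = C*C = C²)
(U(9) + O(A(-3))*g)*(-34) = (9² + 2*(-3))*(-34) = (81 - 6)*(-34) = 75*(-34) = -2550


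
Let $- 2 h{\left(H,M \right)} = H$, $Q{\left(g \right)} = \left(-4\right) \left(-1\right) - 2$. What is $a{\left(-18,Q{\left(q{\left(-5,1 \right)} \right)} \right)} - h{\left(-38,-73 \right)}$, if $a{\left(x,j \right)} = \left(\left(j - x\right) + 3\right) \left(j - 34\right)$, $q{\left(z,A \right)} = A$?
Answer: $-755$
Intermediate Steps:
$Q{\left(g \right)} = 2$ ($Q{\left(g \right)} = 4 - 2 = 2$)
$a{\left(x,j \right)} = \left(-34 + j\right) \left(3 + j - x\right)$ ($a{\left(x,j \right)} = \left(3 + j - x\right) \left(-34 + j\right) = \left(-34 + j\right) \left(3 + j - x\right)$)
$h{\left(H,M \right)} = - \frac{H}{2}$
$a{\left(-18,Q{\left(q{\left(-5,1 \right)} \right)} \right)} - h{\left(-38,-73 \right)} = \left(-102 + 2^{2} - 62 + 34 \left(-18\right) - 2 \left(-18\right)\right) - \left(- \frac{1}{2}\right) \left(-38\right) = \left(-102 + 4 - 62 - 612 + 36\right) - 19 = -736 - 19 = -755$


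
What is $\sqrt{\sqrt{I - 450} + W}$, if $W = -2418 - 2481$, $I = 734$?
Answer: $\sqrt{-4899 + 2 \sqrt{71}} \approx 69.872 i$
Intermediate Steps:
$W = -4899$ ($W = -2418 - 2481 = -4899$)
$\sqrt{\sqrt{I - 450} + W} = \sqrt{\sqrt{734 - 450} - 4899} = \sqrt{\sqrt{284} - 4899} = \sqrt{2 \sqrt{71} - 4899} = \sqrt{-4899 + 2 \sqrt{71}}$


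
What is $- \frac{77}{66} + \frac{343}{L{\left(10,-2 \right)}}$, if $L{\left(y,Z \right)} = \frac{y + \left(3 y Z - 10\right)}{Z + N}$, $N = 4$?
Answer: $- \frac{63}{5} \approx -12.6$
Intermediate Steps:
$L{\left(y,Z \right)} = \frac{-10 + y + 3 Z y}{4 + Z}$ ($L{\left(y,Z \right)} = \frac{y + \left(3 y Z - 10\right)}{Z + 4} = \frac{y + \left(3 Z y - 10\right)}{4 + Z} = \frac{y + \left(-10 + 3 Z y\right)}{4 + Z} = \frac{-10 + y + 3 Z y}{4 + Z}$)
$- \frac{77}{66} + \frac{343}{L{\left(10,-2 \right)}} = - \frac{77}{66} + \frac{343}{\frac{1}{4 - 2} \left(-10 + 10 + 3 \left(-2\right) 10\right)} = \left(-77\right) \frac{1}{66} + \frac{343}{\frac{1}{2} \left(-10 + 10 - 60\right)} = - \frac{7}{6} + \frac{343}{\frac{1}{2} \left(-60\right)} = - \frac{7}{6} + \frac{343}{-30} = - \frac{7}{6} + 343 \left(- \frac{1}{30}\right) = - \frac{7}{6} - \frac{343}{30} = - \frac{63}{5}$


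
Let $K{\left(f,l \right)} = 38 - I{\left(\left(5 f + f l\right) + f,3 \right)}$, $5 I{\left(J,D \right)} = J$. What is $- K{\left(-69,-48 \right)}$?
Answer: $\frac{2708}{5} \approx 541.6$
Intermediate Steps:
$I{\left(J,D \right)} = \frac{J}{5}$
$K{\left(f,l \right)} = 38 - \frac{6 f}{5} - \frac{f l}{5}$ ($K{\left(f,l \right)} = 38 - \frac{\left(5 f + f l\right) + f}{5} = 38 - \frac{6 f + f l}{5} = 38 - \left(\frac{6 f}{5} + \frac{f l}{5}\right) = 38 - \frac{6 f}{5} - \frac{f l}{5}$)
$- K{\left(-69,-48 \right)} = - (38 - - \frac{69 \left(6 - 48\right)}{5}) = - (38 - \left(- \frac{69}{5}\right) \left(-42\right)) = - (38 - \frac{2898}{5}) = \left(-1\right) \left(- \frac{2708}{5}\right) = \frac{2708}{5}$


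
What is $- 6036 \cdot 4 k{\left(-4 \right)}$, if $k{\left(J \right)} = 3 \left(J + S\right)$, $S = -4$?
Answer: $579456$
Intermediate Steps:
$k{\left(J \right)} = -12 + 3 J$ ($k{\left(J \right)} = 3 \left(J - 4\right) = 3 \left(-4 + J\right) = -12 + 3 J$)
$- 6036 \cdot 4 k{\left(-4 \right)} = - 6036 \cdot 4 \left(-12 + 3 \left(-4\right)\right) = - 6036 \cdot 4 \left(-12 - 12\right) = - 6036 \cdot 4 \left(-24\right) = \left(-6036\right) \left(-96\right) = 579456$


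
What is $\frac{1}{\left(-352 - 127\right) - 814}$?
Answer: $- \frac{1}{1293} \approx -0.0007734$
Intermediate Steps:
$\frac{1}{\left(-352 - 127\right) - 814} = \frac{1}{-479 - 814} = \frac{1}{-1293} = - \frac{1}{1293}$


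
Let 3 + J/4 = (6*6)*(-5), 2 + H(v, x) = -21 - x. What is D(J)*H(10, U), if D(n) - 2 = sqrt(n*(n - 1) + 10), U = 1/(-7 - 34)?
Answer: -1884/41 - 942*sqrt(536566)/41 ≈ -16876.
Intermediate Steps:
U = -1/41 (U = 1/(-41) = -1/41 ≈ -0.024390)
H(v, x) = -23 - x (H(v, x) = -2 + (-21 - x) = -23 - x)
J = -732 (J = -12 + 4*((6*6)*(-5)) = -12 + 4*(36*(-5)) = -12 + 4*(-180) = -12 - 720 = -732)
D(n) = 2 + sqrt(10 + n*(-1 + n)) (D(n) = 2 + sqrt(n*(n - 1) + 10) = 2 + sqrt(n*(-1 + n) + 10) = 2 + sqrt(10 + n*(-1 + n)))
D(J)*H(10, U) = (2 + sqrt(10 + (-732)**2 - 1*(-732)))*(-23 - 1*(-1/41)) = (2 + sqrt(10 + 535824 + 732))*(-23 + 1/41) = (2 + sqrt(536566))*(-942/41) = -1884/41 - 942*sqrt(536566)/41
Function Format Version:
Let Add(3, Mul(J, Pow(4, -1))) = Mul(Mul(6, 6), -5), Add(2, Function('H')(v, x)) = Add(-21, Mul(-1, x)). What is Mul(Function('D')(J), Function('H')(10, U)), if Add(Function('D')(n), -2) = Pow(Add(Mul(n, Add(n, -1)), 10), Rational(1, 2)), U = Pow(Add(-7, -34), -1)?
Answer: Add(Rational(-1884, 41), Mul(Rational(-942, 41), Pow(536566, Rational(1, 2)))) ≈ -16876.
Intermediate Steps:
U = Rational(-1, 41) (U = Pow(-41, -1) = Rational(-1, 41) ≈ -0.024390)
Function('H')(v, x) = Add(-23, Mul(-1, x)) (Function('H')(v, x) = Add(-2, Add(-21, Mul(-1, x))) = Add(-23, Mul(-1, x)))
J = -732 (J = Add(-12, Mul(4, Mul(Mul(6, 6), -5))) = Add(-12, Mul(4, Mul(36, -5))) = Add(-12, Mul(4, -180)) = Add(-12, -720) = -732)
Function('D')(n) = Add(2, Pow(Add(10, Mul(n, Add(-1, n))), Rational(1, 2))) (Function('D')(n) = Add(2, Pow(Add(Mul(n, Add(n, -1)), 10), Rational(1, 2))) = Add(2, Pow(Add(Mul(n, Add(-1, n)), 10), Rational(1, 2))) = Add(2, Pow(Add(10, Mul(n, Add(-1, n))), Rational(1, 2))))
Mul(Function('D')(J), Function('H')(10, U)) = Mul(Add(2, Pow(Add(10, Pow(-732, 2), Mul(-1, -732)), Rational(1, 2))), Add(-23, Mul(-1, Rational(-1, 41)))) = Mul(Add(2, Pow(Add(10, 535824, 732), Rational(1, 2))), Add(-23, Rational(1, 41))) = Mul(Add(2, Pow(536566, Rational(1, 2))), Rational(-942, 41)) = Add(Rational(-1884, 41), Mul(Rational(-942, 41), Pow(536566, Rational(1, 2))))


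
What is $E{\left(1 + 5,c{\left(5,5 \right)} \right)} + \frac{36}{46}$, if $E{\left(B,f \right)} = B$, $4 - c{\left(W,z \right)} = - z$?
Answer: $\frac{156}{23} \approx 6.7826$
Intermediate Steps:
$c{\left(W,z \right)} = 4 + z$ ($c{\left(W,z \right)} = 4 - - z = 4 + z$)
$E{\left(1 + 5,c{\left(5,5 \right)} \right)} + \frac{36}{46} = \left(1 + 5\right) + \frac{36}{46} = 6 + 36 \cdot \frac{1}{46} = 6 + \frac{18}{23} = \frac{156}{23}$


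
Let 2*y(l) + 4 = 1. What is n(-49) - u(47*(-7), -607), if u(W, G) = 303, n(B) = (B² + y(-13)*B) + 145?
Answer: 4633/2 ≈ 2316.5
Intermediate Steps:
y(l) = -3/2 (y(l) = -2 + (½)*1 = -2 + ½ = -3/2)
n(B) = 145 + B² - 3*B/2 (n(B) = (B² - 3*B/2) + 145 = 145 + B² - 3*B/2)
n(-49) - u(47*(-7), -607) = (145 + (-49)² - 3/2*(-49)) - 1*303 = (145 + 2401 + 147/2) - 303 = 5239/2 - 303 = 4633/2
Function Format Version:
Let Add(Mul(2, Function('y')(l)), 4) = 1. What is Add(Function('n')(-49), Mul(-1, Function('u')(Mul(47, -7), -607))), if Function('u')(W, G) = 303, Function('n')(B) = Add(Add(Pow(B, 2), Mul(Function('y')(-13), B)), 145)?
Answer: Rational(4633, 2) ≈ 2316.5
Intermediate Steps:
Function('y')(l) = Rational(-3, 2) (Function('y')(l) = Add(-2, Mul(Rational(1, 2), 1)) = Add(-2, Rational(1, 2)) = Rational(-3, 2))
Function('n')(B) = Add(145, Pow(B, 2), Mul(Rational(-3, 2), B)) (Function('n')(B) = Add(Add(Pow(B, 2), Mul(Rational(-3, 2), B)), 145) = Add(145, Pow(B, 2), Mul(Rational(-3, 2), B)))
Add(Function('n')(-49), Mul(-1, Function('u')(Mul(47, -7), -607))) = Add(Add(145, Pow(-49, 2), Mul(Rational(-3, 2), -49)), Mul(-1, 303)) = Add(Add(145, 2401, Rational(147, 2)), -303) = Add(Rational(5239, 2), -303) = Rational(4633, 2)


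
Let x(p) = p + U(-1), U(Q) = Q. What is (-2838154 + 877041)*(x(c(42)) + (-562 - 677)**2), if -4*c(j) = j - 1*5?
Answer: -12042102593059/4 ≈ -3.0105e+12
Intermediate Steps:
c(j) = 5/4 - j/4 (c(j) = -(j - 1*5)/4 = -(j - 5)/4 = -(-5 + j)/4 = 5/4 - j/4)
x(p) = -1 + p (x(p) = p - 1 = -1 + p)
(-2838154 + 877041)*(x(c(42)) + (-562 - 677)**2) = (-2838154 + 877041)*((-1 + (5/4 - 1/4*42)) + (-562 - 677)**2) = -1961113*((-1 + (5/4 - 21/2)) + (-1239)**2) = -1961113*((-1 - 37/4) + 1535121) = -1961113*(-41/4 + 1535121) = -1961113*6140443/4 = -12042102593059/4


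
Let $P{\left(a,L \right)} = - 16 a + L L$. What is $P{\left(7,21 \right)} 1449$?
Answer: $476721$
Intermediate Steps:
$P{\left(a,L \right)} = L^{2} - 16 a$ ($P{\left(a,L \right)} = - 16 a + L^{2} = L^{2} - 16 a$)
$P{\left(7,21 \right)} 1449 = \left(21^{2} - 112\right) 1449 = \left(441 - 112\right) 1449 = 329 \cdot 1449 = 476721$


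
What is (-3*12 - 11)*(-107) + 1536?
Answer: 6565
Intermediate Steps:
(-3*12 - 11)*(-107) + 1536 = (-36 - 11)*(-107) + 1536 = -47*(-107) + 1536 = 5029 + 1536 = 6565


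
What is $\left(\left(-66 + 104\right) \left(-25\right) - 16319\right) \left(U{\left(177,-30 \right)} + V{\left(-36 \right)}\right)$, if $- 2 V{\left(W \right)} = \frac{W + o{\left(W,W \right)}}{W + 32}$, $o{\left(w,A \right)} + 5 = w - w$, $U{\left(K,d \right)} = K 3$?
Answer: $- \frac{72650683}{8} \approx -9.0813 \cdot 10^{6}$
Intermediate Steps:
$U{\left(K,d \right)} = 3 K$
$o{\left(w,A \right)} = -5$ ($o{\left(w,A \right)} = -5 + \left(w - w\right) = -5 + 0 = -5$)
$V{\left(W \right)} = - \frac{-5 + W}{2 \left(32 + W\right)}$ ($V{\left(W \right)} = - \frac{\left(W - 5\right) \frac{1}{W + 32}}{2} = - \frac{\left(-5 + W\right) \frac{1}{32 + W}}{2} = - \frac{\frac{1}{32 + W} \left(-5 + W\right)}{2} = - \frac{-5 + W}{2 \left(32 + W\right)}$)
$\left(\left(-66 + 104\right) \left(-25\right) - 16319\right) \left(U{\left(177,-30 \right)} + V{\left(-36 \right)}\right) = \left(\left(-66 + 104\right) \left(-25\right) - 16319\right) \left(3 \cdot 177 + \frac{5 - -36}{2 \left(32 - 36\right)}\right) = \left(38 \left(-25\right) - 16319\right) \left(531 + \frac{5 + 36}{2 \left(-4\right)}\right) = \left(-950 - 16319\right) \left(531 + \frac{1}{2} \left(- \frac{1}{4}\right) 41\right) = - 17269 \left(531 - \frac{41}{8}\right) = \left(-17269\right) \frac{4207}{8} = - \frac{72650683}{8}$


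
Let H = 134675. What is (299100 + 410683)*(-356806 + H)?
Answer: -157664807573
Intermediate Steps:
(299100 + 410683)*(-356806 + H) = (299100 + 410683)*(-356806 + 134675) = 709783*(-222131) = -157664807573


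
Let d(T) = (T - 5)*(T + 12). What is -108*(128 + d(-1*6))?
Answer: -6696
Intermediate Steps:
d(T) = (-5 + T)*(12 + T)
-108*(128 + d(-1*6)) = -108*(128 + (-60 + (-1*6)² + 7*(-1*6))) = -108*(128 + (-60 + (-6)² + 7*(-6))) = -108*(128 + (-60 + 36 - 42)) = -108*(128 - 66) = -108*62 = -6696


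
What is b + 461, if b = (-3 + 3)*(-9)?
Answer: 461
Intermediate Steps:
b = 0 (b = 0*(-9) = 0)
b + 461 = 0 + 461 = 461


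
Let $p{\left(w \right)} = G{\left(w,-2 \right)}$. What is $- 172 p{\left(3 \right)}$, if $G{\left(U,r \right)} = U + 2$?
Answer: $-860$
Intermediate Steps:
$G{\left(U,r \right)} = 2 + U$
$p{\left(w \right)} = 2 + w$
$- 172 p{\left(3 \right)} = - 172 \left(2 + 3\right) = \left(-172\right) 5 = -860$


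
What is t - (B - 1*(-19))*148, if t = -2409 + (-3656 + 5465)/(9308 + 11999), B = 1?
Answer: -114395474/21307 ≈ -5368.9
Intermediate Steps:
t = -51326754/21307 (t = -2409 + 1809/21307 = -51326754/21307 ≈ -2408.9)
t - (B - 1*(-19))*148 = -51326754/21307 - (1 - 1*(-19))*148 = -51326754/21307 - (1 + 19)*148 = -51326754/21307 - 20*148 = -51326754/21307 - 1*2960 = -51326754/21307 - 2960 = -114395474/21307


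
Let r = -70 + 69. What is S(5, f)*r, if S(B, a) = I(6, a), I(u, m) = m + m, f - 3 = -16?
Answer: 26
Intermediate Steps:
f = -13 (f = 3 - 16 = -13)
I(u, m) = 2*m
S(B, a) = 2*a
r = -1
S(5, f)*r = (2*(-13))*(-1) = -26*(-1) = 26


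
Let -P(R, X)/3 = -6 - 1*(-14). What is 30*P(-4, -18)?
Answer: -720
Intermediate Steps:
P(R, X) = -24 (P(R, X) = -3*(-6 - 1*(-14)) = -3*(-6 + 14) = -3*8 = -24)
30*P(-4, -18) = 30*(-24) = -720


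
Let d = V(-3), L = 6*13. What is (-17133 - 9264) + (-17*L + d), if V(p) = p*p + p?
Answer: -27717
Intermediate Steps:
L = 78
V(p) = p + p² (V(p) = p² + p = p + p²)
d = 6 (d = -3*(1 - 3) = -3*(-2) = 6)
(-17133 - 9264) + (-17*L + d) = (-17133 - 9264) + (-17*78 + 6) = -26397 + (-1326 + 6) = -26397 - 1320 = -27717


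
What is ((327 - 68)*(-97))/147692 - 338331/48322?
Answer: -25591387829/3568386412 ≈ -7.1717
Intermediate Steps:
((327 - 68)*(-97))/147692 - 338331/48322 = (259*(-97))*(1/147692) - 338331*1/48322 = -25123*1/147692 - 338331/48322 = -25123/147692 - 338331/48322 = -25591387829/3568386412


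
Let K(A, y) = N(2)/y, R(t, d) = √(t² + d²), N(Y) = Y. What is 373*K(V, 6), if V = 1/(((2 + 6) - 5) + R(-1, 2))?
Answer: 373/3 ≈ 124.33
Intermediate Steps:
R(t, d) = √(d² + t²)
V = 1/(3 + √5) (V = 1/(((2 + 6) - 5) + √(2² + (-1)²)) = 1/((8 - 5) + √(4 + 1)) = 1/(3 + √5) ≈ 0.19098)
K(A, y) = 2/y
373*K(V, 6) = 373*(2/6) = 373*(2*(⅙)) = 373*(⅓) = 373/3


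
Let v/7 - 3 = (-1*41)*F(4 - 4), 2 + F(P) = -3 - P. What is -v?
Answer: -1456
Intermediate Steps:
F(P) = -5 - P (F(P) = -2 + (-3 - P) = -5 - P)
v = 1456 (v = 21 + 7*((-1*41)*(-5 - (4 - 4))) = 21 + 7*(-41*(-5 - 1*0)) = 21 + 7*(-41*(-5 + 0)) = 21 + 7*(-41*(-5)) = 21 + 7*205 = 21 + 1435 = 1456)
-v = -1*1456 = -1456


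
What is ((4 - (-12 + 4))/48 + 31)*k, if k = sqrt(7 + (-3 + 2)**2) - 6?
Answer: -375/2 + 125*sqrt(2)/2 ≈ -99.112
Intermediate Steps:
k = -6 + 2*sqrt(2) (k = sqrt(7 + (-1)**2) - 6 = sqrt(7 + 1) - 6 = sqrt(8) - 6 = 2*sqrt(2) - 6 = -6 + 2*sqrt(2) ≈ -3.1716)
((4 - (-12 + 4))/48 + 31)*k = ((4 - (-12 + 4))/48 + 31)*(-6 + 2*sqrt(2)) = ((4 - 1*(-8))*(1/48) + 31)*(-6 + 2*sqrt(2)) = ((4 + 8)*(1/48) + 31)*(-6 + 2*sqrt(2)) = (12*(1/48) + 31)*(-6 + 2*sqrt(2)) = (1/4 + 31)*(-6 + 2*sqrt(2)) = 125*(-6 + 2*sqrt(2))/4 = -375/2 + 125*sqrt(2)/2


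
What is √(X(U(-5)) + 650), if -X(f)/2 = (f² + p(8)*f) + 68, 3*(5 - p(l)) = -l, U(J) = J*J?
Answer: I*√10074/3 ≈ 33.456*I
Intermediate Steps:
U(J) = J²
p(l) = 5 + l/3 (p(l) = 5 - (-1)*l/3 = 5 + l/3)
X(f) = -136 - 2*f² - 46*f/3 (X(f) = -2*((f² + (5 + (⅓)*8)*f) + 68) = -2*((f² + (5 + 8/3)*f) + 68) = -2*((f² + 23*f/3) + 68) = -2*(68 + f² + 23*f/3) = -136 - 2*f² - 46*f/3)
√(X(U(-5)) + 650) = √((-136 - 2*((-5)²)² - 46/3*(-5)²) + 650) = √((-136 - 2*25² - 46/3*25) + 650) = √((-136 - 2*625 - 1150/3) + 650) = √((-136 - 1250 - 1150/3) + 650) = √(-5308/3 + 650) = √(-3358/3) = I*√10074/3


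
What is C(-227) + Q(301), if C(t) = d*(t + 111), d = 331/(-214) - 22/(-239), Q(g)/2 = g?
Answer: 19710204/25573 ≈ 770.74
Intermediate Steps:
Q(g) = 2*g
d = -74401/51146 (d = 331*(-1/214) - 22*(-1/239) = -331/214 + 22/239 = -74401/51146 ≈ -1.4547)
C(t) = -8258511/51146 - 74401*t/51146 (C(t) = -74401*(t + 111)/51146 = -74401*(111 + t)/51146 = -8258511/51146 - 74401*t/51146)
C(-227) + Q(301) = (-8258511/51146 - 74401/51146*(-227)) + 2*301 = (-8258511/51146 + 16889027/51146) + 602 = 4315258/25573 + 602 = 19710204/25573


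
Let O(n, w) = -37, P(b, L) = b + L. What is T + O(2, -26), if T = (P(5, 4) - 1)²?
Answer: 27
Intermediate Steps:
P(b, L) = L + b
T = 64 (T = ((4 + 5) - 1)² = (9 - 1)² = 8² = 64)
T + O(2, -26) = 64 - 37 = 27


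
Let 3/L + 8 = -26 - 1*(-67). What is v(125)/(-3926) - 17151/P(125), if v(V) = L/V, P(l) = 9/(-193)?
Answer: 5956326483247/16194750 ≈ 3.6779e+5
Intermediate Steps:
L = 1/11 (L = 3/(-8 + (-26 - 1*(-67))) = 3/(-8 + (-26 + 67)) = 3/(-8 + 41) = 3/33 = 3*(1/33) = 1/11 ≈ 0.090909)
P(l) = -9/193 (P(l) = 9*(-1/193) = -9/193)
v(V) = 1/(11*V)
v(125)/(-3926) - 17151/P(125) = ((1/11)/125)/(-3926) - 17151/(-9/193) = ((1/11)*(1/125))*(-1/3926) - 17151*(-193/9) = (1/1375)*(-1/3926) + 1103381/3 = -1/5398250 + 1103381/3 = 5956326483247/16194750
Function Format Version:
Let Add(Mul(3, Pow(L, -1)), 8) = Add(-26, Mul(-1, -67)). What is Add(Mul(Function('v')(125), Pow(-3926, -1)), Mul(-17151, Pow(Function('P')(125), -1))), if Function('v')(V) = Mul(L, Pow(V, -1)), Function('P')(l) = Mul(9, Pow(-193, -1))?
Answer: Rational(5956326483247, 16194750) ≈ 3.6779e+5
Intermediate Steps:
L = Rational(1, 11) (L = Mul(3, Pow(Add(-8, Add(-26, Mul(-1, -67))), -1)) = Mul(3, Pow(Add(-8, Add(-26, 67)), -1)) = Mul(3, Pow(Add(-8, 41), -1)) = Mul(3, Pow(33, -1)) = Mul(3, Rational(1, 33)) = Rational(1, 11) ≈ 0.090909)
Function('P')(l) = Rational(-9, 193) (Function('P')(l) = Mul(9, Rational(-1, 193)) = Rational(-9, 193))
Function('v')(V) = Mul(Rational(1, 11), Pow(V, -1))
Add(Mul(Function('v')(125), Pow(-3926, -1)), Mul(-17151, Pow(Function('P')(125), -1))) = Add(Mul(Mul(Rational(1, 11), Pow(125, -1)), Pow(-3926, -1)), Mul(-17151, Pow(Rational(-9, 193), -1))) = Add(Mul(Mul(Rational(1, 11), Rational(1, 125)), Rational(-1, 3926)), Mul(-17151, Rational(-193, 9))) = Add(Mul(Rational(1, 1375), Rational(-1, 3926)), Rational(1103381, 3)) = Add(Rational(-1, 5398250), Rational(1103381, 3)) = Rational(5956326483247, 16194750)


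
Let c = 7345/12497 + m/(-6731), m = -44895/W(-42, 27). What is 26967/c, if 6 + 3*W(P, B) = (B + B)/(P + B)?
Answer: -36294262685904/2014236955 ≈ -18019.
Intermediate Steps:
W(P, B) = -2 + 2*B/(3*(B + P)) (W(P, B) = -2 + ((B + B)/(P + B))/3 = -2 + ((2*B)/(B + P))/3 = -2 + (2*B/(B + P))/3 = -2 + 2*B/(3*(B + P)))
m = 224475/16 (m = -44895*(27 - 42)/(-2*(-42) - 4/3*27) = -44895*(-15/(84 - 36)) = -44895/((-1/15*48)) = -44895/(-16/5) = -44895*(-5/16) = 224475/16 ≈ 14030.)
c = -2014236955/1345876912 (c = 7345/12497 + (224475/16)/(-6731) = 7345*(1/12497) + (224475/16)*(-1/6731) = 7345/12497 - 224475/107696 = -2014236955/1345876912 ≈ -1.4966)
26967/c = 26967/(-2014236955/1345876912) = 26967*(-1345876912/2014236955) = -36294262685904/2014236955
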